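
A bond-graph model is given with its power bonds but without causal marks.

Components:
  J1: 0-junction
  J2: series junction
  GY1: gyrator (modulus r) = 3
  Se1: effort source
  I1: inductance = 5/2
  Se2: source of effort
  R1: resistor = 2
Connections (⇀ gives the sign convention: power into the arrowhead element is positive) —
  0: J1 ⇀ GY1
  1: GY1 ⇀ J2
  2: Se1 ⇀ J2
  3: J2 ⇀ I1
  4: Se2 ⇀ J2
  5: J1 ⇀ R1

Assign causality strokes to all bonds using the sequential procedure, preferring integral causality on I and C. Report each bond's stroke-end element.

β2 |J2  (Se1 fixes effort; stroke away)
β4 |J2  (Se2 fixes effort; stroke away)
β3 |I1  (I1: I, integral causality)
β1 |J2  (J2 flow already set via bond 3)
β0 |J1  (GY1: gyrator matches bond 1)
β5 |R1  (J1 effort already set via bond 0)

#0 |J1
#1 |J2
#2 |J2
#3 |I1
#4 |J2
#5 |R1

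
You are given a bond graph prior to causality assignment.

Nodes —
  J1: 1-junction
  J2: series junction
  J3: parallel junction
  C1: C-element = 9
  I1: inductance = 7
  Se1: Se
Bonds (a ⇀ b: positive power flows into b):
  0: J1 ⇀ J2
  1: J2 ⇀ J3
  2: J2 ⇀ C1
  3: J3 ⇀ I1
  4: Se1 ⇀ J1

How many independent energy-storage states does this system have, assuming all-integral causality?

2  (C1, I1 all integral)

#4 stroke→J1  (Se1: effort source, stroke at far end)
#0 stroke→J2  (only one flow-in slot at J1)
#2 stroke→J2  (C1: C, integral causality)
#1 stroke→J3  (J2: last free bond brings flow in)
#3 stroke→I1  (0-jn J3 has e-setter on 1)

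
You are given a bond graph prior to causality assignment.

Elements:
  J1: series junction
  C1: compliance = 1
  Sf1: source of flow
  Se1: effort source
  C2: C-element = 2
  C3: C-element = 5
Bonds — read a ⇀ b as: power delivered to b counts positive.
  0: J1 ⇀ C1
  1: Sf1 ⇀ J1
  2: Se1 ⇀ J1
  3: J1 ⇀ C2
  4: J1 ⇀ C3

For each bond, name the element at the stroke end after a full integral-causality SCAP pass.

#1 |Sf1  (Sf1 fixes flow; stroke at Sf1)
#2 |J1  (Se1: effort source, stroke at far end)
#0 |J1  (J1 flow already set via bond 1)
#3 |J1  (J1: bond 1 brought flow, rest push out)
#4 |J1  (common-f at J1 fixed by 1)

#0 stroke at J1
#1 stroke at Sf1
#2 stroke at J1
#3 stroke at J1
#4 stroke at J1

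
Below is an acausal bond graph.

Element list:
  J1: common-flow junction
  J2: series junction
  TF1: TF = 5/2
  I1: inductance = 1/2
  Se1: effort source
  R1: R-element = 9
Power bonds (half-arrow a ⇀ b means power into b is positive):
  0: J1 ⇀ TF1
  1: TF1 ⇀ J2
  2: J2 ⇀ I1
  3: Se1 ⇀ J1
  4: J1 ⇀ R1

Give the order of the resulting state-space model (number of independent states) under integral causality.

#3 →J1  (source Se1 imposes e)
#2 →I1  (I1: I, integral causality)
#1 →J2  (J2: bond 2 brought flow, rest push out)
#0 →TF1  (TF1: transformer flips bond 1)
#4 →J1  (J1: bond 0 brought flow, rest push out)

1  (I1 all integral)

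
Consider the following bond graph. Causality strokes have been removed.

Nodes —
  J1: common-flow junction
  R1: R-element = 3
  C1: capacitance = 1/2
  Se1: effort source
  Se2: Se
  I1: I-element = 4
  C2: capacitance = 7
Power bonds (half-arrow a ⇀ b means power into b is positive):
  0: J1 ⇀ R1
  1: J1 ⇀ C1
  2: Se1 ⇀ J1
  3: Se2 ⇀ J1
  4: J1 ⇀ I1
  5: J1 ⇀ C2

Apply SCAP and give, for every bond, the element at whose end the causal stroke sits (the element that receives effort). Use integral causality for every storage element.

bond 0 →J1
bond 1 →J1
bond 2 →J1
bond 3 →J1
bond 4 →I1
bond 5 →J1

bond 2 |J1  (Se1 (Se) sets effort on bond)
bond 3 |J1  (Se2 (Se) sets effort on bond)
bond 1 |J1  (C1 outputs effort q/C1)
bond 4 |I1  (I1 outputs flow p/I1)
bond 0 |J1  (J1 flow already set via bond 4)
bond 5 |J1  (1-jn J1 has f-setter on 4)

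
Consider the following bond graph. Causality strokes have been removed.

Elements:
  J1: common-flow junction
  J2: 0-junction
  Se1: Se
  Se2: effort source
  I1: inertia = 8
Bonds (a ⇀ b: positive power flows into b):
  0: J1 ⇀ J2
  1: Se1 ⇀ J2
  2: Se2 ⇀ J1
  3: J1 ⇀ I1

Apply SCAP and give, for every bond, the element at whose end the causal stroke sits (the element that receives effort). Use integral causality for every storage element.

#0 stroke at J1
#1 stroke at J2
#2 stroke at J1
#3 stroke at I1

#1 |J2  (source Se1 imposes e)
#2 |J1  (Se2 fixes effort; stroke away)
#0 |J1  (J2: bond 1 brought effort, rest push out)
#3 |I1  (only one flow-in slot at J1)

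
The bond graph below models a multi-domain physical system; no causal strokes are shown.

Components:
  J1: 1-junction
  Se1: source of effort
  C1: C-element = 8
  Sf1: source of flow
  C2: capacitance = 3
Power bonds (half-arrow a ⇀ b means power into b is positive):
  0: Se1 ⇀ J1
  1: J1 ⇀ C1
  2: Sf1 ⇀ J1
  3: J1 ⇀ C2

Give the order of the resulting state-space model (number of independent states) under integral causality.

2  (C1, C2 all integral)

bond 0 stroke at J1  (Se1 fixes effort; stroke away)
bond 2 stroke at Sf1  (Sf1 fixes flow; stroke at Sf1)
bond 1 stroke at J1  (common-f at J1 fixed by 2)
bond 3 stroke at J1  (J1 flow already set via bond 2)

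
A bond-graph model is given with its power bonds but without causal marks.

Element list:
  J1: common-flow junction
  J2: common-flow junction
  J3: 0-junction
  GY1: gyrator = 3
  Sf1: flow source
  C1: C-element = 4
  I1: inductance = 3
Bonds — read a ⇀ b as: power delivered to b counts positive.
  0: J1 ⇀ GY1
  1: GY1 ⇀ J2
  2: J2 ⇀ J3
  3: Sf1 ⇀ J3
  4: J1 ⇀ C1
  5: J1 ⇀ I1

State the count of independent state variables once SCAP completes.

2  (C1, I1 all integral)

#3 →Sf1  (Sf1 (Sf) sets flow on bond)
#2 →J3  (J3: last free bond brings effort in)
#1 →J2  (J2 flow already set via bond 2)
#0 →J1  (through GY1, causality inverts; strokes same side of GY1)
#4 →J1  (C1: C, integral causality)
#5 →I1  (J1: last free bond brings flow in)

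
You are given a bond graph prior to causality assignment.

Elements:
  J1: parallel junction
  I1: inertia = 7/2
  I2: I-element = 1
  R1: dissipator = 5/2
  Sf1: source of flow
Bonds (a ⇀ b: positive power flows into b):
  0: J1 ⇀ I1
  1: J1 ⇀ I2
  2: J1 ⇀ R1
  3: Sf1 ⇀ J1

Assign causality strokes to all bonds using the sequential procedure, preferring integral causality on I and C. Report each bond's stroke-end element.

#3 stroke→Sf1  (source Sf1 imposes f)
#0 stroke→I1  (I1: I, integral causality)
#1 stroke→I2  (I2 outputs flow p/I2)
#2 stroke→J1  (J1: last free bond brings effort in)

b0 →I1
b1 →I2
b2 →J1
b3 →Sf1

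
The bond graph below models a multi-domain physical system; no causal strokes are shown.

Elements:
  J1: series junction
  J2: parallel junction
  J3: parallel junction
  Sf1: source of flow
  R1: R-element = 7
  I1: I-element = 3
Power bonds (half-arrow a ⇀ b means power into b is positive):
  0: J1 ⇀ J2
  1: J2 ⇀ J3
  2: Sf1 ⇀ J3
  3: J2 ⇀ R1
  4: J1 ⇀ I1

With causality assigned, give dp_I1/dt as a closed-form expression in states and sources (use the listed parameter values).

β2 |Sf1  (Sf1 fixes flow; stroke at Sf1)
β1 |J3  (only one effort-in slot at J3)
β4 |I1  (I1 outputs flow p/I1)
β0 |J1  (J1: bond 4 brought flow, rest push out)
β3 |J2  (only one effort-in slot at J2)

dp_I1/dt = -7*F_Sf1 - 7*p_I1/3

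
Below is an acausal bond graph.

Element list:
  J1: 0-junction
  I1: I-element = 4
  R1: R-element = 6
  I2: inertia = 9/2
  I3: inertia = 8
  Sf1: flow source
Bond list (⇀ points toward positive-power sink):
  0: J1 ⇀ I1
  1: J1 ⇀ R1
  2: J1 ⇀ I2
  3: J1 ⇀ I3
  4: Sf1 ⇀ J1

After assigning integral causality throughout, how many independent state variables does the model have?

3  (I1, I2, I3 all integral)

#4 |Sf1  (Sf1 fixes flow; stroke at Sf1)
#0 |I1  (I1 outputs flow p/I1)
#2 |I2  (I2 integral (f out))
#3 |I3  (I3 outputs flow p/I3)
#1 |J1  (closing 0-jn rule on J1)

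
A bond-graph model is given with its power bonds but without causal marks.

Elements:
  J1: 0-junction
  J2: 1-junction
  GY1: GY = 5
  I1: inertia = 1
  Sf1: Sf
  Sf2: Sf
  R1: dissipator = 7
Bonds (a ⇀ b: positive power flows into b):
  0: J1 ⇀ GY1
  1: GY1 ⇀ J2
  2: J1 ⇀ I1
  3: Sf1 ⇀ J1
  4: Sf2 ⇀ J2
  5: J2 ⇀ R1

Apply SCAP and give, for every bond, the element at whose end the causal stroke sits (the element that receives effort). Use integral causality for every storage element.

β0 stroke→J1
β1 stroke→J2
β2 stroke→I1
β3 stroke→Sf1
β4 stroke→Sf2
β5 stroke→J2

β3 stroke at Sf1  (Sf1 (Sf) sets flow on bond)
β4 stroke at Sf2  (Sf2 (Sf) sets flow on bond)
β1 stroke at J2  (common-f at J2 fixed by 4)
β5 stroke at J2  (1-jn J2 has f-setter on 4)
β0 stroke at J1  (GY GY1: same side as bond 1)
β2 stroke at I1  (common-e at J1 fixed by 0)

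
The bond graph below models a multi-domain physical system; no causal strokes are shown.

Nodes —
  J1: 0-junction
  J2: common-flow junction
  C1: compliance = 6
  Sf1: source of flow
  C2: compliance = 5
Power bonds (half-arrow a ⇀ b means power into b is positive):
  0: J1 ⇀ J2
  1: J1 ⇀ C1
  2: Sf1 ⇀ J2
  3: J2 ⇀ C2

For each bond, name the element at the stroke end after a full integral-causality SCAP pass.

b0 →J2
b1 →J1
b2 →Sf1
b3 →J2

β2 →Sf1  (Sf1 fixes flow; stroke at Sf1)
β0 →J2  (J2 flow already set via bond 2)
β3 →J2  (J2 flow already set via bond 2)
β1 →J1  (J1: last free bond brings effort in)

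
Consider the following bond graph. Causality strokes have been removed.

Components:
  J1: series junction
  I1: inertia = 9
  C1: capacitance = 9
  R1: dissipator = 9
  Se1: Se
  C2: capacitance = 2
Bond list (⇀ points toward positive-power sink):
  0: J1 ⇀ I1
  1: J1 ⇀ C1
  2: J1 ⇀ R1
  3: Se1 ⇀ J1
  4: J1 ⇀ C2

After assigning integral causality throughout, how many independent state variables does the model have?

b3 stroke→J1  (Se1 (Se) sets effort on bond)
b0 stroke→I1  (I1 outputs flow p/I1)
b1 stroke→J1  (1-jn J1 has f-setter on 0)
b2 stroke→J1  (J1 flow already set via bond 0)
b4 stroke→J1  (common-f at J1 fixed by 0)

3  (C1, C2, I1 all integral)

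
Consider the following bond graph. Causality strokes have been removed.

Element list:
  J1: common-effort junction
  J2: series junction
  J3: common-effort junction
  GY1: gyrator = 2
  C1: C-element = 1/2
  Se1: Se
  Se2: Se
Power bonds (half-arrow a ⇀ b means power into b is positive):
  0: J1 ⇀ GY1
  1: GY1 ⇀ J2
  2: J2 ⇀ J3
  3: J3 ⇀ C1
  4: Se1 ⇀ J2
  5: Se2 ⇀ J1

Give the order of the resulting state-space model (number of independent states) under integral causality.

β4 |J2  (Se1 fixes effort; stroke away)
β5 |J1  (source Se2 imposes e)
β0 |GY1  (0-jn J1 has e-setter on 5)
β1 |GY1  (GY1: gyrator matches bond 0)
β2 |J2  (J2: bond 1 brought flow, rest push out)
β3 |J3  (only one effort-in slot at J3)

1  (C1 all integral)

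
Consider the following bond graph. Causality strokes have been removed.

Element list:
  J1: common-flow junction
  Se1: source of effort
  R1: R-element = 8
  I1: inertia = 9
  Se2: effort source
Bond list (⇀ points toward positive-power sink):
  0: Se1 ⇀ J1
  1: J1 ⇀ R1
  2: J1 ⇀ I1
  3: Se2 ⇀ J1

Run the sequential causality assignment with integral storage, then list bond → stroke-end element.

#0 →J1
#1 →J1
#2 →I1
#3 →J1

b0 |J1  (Se1 (Se) sets effort on bond)
b3 |J1  (source Se2 imposes e)
b2 |I1  (I1 integral (f out))
b1 |J1  (1-jn J1 has f-setter on 2)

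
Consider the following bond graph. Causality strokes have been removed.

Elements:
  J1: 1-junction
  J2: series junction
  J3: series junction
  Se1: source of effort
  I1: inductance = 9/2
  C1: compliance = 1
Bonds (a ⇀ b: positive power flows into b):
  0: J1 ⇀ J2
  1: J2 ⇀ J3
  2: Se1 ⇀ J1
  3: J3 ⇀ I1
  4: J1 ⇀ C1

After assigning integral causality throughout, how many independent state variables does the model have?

2  (C1, I1 all integral)

b2 →J1  (source Se1 imposes e)
b3 →I1  (prefer integral on I1)
b1 →J3  (common-f at J3 fixed by 3)
b0 →J2  (J2: bond 1 brought flow, rest push out)
b4 →J1  (common-f at J1 fixed by 0)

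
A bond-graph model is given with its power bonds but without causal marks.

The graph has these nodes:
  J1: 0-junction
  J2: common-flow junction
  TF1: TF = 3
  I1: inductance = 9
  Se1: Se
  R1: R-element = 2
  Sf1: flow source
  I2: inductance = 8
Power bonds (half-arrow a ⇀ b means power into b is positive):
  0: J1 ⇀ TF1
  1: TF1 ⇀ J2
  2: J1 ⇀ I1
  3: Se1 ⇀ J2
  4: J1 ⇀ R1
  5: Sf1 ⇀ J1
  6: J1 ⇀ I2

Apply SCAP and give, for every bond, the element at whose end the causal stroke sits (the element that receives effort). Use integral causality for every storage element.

b3 stroke→J2  (Se1 (Se) sets effort on bond)
b5 stroke→Sf1  (source Sf1 imposes f)
b1 stroke→TF1  (J2: last free bond brings flow in)
b0 stroke→J1  (TF1 one-in-one-out from 1)
b2 stroke→I1  (0-jn J1 has e-setter on 0)
b4 stroke→R1  (J1 effort already set via bond 0)
b6 stroke→I2  (J1 effort already set via bond 0)

bond 0 stroke at J1
bond 1 stroke at TF1
bond 2 stroke at I1
bond 3 stroke at J2
bond 4 stroke at R1
bond 5 stroke at Sf1
bond 6 stroke at I2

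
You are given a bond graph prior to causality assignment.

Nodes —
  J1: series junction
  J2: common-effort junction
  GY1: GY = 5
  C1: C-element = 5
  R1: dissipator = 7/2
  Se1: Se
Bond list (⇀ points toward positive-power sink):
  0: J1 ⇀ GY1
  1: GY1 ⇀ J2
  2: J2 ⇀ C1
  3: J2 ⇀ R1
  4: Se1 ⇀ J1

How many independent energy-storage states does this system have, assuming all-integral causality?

β4 stroke at J1  (source Se1 imposes e)
β0 stroke at GY1  (closing 1-jn rule on J1)
β1 stroke at GY1  (GY1 both-in/both-out from 0)
β2 stroke at J2  (C1 outputs effort q/C1)
β3 stroke at R1  (J2 effort already set via bond 2)

1  (C1 all integral)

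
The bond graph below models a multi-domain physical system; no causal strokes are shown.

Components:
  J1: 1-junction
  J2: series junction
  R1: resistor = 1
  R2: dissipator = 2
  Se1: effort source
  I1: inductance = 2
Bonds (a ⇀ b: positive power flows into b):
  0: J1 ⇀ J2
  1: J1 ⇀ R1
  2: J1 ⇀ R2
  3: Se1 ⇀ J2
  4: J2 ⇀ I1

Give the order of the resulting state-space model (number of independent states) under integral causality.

1  (I1 all integral)

β3 |J2  (Se1 (Se) sets effort on bond)
β4 |I1  (I1 outputs flow p/I1)
β0 |J2  (1-jn J2 has f-setter on 4)
β1 |J1  (J1: bond 0 brought flow, rest push out)
β2 |J1  (J1: bond 0 brought flow, rest push out)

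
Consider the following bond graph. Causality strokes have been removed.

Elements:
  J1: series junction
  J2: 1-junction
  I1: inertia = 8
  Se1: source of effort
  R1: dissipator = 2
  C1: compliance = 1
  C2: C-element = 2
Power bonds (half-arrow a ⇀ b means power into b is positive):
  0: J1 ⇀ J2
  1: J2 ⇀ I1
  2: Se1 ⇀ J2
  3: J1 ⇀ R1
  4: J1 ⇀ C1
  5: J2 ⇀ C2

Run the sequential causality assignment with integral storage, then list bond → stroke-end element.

bond 2 stroke→J2  (Se1 (Se) sets effort on bond)
bond 1 stroke→I1  (I1: I, integral causality)
bond 0 stroke→J2  (J2 flow already set via bond 1)
bond 5 stroke→J2  (J2: bond 1 brought flow, rest push out)
bond 3 stroke→J1  (J1 flow already set via bond 0)
bond 4 stroke→J1  (1-jn J1 has f-setter on 0)

b0 stroke at J2
b1 stroke at I1
b2 stroke at J2
b3 stroke at J1
b4 stroke at J1
b5 stroke at J2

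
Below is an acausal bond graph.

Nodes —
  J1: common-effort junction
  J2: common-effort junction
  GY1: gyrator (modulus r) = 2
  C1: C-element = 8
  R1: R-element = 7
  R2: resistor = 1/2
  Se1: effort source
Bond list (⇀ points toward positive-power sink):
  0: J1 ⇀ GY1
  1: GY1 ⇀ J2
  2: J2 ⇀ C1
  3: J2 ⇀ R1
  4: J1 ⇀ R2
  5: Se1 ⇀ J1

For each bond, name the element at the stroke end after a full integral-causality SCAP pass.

#0 |GY1
#1 |GY1
#2 |J2
#3 |R1
#4 |R2
#5 |J1

#5 stroke→J1  (Se1 (Se) sets effort on bond)
#0 stroke→GY1  (common-e at J1 fixed by 5)
#4 stroke→R2  (0-jn J1 has e-setter on 5)
#1 stroke→GY1  (through GY1, causality inverts; strokes same side of GY1)
#2 stroke→J2  (C1 outputs effort q/C1)
#3 stroke→R1  (J2 effort already set via bond 2)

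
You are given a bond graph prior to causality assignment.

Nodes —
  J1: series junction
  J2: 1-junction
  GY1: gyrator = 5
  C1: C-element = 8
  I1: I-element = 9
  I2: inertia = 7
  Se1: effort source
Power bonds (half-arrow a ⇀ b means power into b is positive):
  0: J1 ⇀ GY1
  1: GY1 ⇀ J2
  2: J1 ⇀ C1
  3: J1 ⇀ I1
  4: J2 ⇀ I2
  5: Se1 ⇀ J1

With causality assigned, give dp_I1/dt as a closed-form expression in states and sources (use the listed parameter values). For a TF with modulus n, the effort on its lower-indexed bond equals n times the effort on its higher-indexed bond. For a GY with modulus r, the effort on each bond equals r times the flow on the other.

β5 stroke at J1  (Se1: effort source, stroke at far end)
β2 stroke at J1  (C1: C, integral causality)
β3 stroke at I1  (I1 integral (f out))
β0 stroke at J1  (J1: bond 3 brought flow, rest push out)
β1 stroke at J2  (GY1 both-in/both-out from 0)
β4 stroke at I2  (only one flow-in slot at J2)

dp_I1/dt = E_Se1 - 5*p_I2/7 - q_C1/8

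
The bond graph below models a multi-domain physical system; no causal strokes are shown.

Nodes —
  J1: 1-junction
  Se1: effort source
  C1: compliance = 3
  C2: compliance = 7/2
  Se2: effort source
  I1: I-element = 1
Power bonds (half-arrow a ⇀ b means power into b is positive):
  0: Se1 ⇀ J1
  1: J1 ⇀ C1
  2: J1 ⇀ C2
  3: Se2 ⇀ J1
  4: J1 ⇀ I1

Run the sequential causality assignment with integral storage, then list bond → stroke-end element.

b0 stroke at J1  (Se1 (Se) sets effort on bond)
b3 stroke at J1  (Se2 fixes effort; stroke away)
b1 stroke at J1  (prefer integral on C1)
b2 stroke at J1  (C2: C, integral causality)
b4 stroke at I1  (only one flow-in slot at J1)

β0 stroke at J1
β1 stroke at J1
β2 stroke at J1
β3 stroke at J1
β4 stroke at I1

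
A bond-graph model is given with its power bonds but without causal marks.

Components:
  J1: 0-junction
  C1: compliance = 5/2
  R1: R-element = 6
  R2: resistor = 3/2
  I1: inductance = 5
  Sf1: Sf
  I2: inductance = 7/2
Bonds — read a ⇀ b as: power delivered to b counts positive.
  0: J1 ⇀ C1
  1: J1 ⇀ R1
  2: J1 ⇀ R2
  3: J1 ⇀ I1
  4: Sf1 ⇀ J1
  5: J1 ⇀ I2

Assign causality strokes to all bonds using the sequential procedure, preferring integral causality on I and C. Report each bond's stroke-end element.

bond 4 stroke at Sf1  (Sf1 fixes flow; stroke at Sf1)
bond 0 stroke at J1  (C1: C, integral causality)
bond 1 stroke at R1  (0-jn J1 has e-setter on 0)
bond 2 stroke at R2  (J1 effort already set via bond 0)
bond 3 stroke at I1  (J1 effort already set via bond 0)
bond 5 stroke at I2  (J1 effort already set via bond 0)

#0 →J1
#1 →R1
#2 →R2
#3 →I1
#4 →Sf1
#5 →I2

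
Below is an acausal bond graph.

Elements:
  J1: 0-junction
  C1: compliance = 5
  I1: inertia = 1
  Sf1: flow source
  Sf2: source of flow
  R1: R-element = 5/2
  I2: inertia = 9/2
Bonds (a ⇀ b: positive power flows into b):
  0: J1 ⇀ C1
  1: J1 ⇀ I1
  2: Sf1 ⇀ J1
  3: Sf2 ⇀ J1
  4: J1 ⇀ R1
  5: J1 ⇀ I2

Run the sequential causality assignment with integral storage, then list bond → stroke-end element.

b0 →J1
b1 →I1
b2 →Sf1
b3 →Sf2
b4 →R1
b5 →I2

β2 →Sf1  (Sf1: flow source, stroke at near end)
β3 →Sf2  (Sf2 (Sf) sets flow on bond)
β0 →J1  (prefer integral on C1)
β1 →I1  (common-e at J1 fixed by 0)
β4 →R1  (J1 effort already set via bond 0)
β5 →I2  (common-e at J1 fixed by 0)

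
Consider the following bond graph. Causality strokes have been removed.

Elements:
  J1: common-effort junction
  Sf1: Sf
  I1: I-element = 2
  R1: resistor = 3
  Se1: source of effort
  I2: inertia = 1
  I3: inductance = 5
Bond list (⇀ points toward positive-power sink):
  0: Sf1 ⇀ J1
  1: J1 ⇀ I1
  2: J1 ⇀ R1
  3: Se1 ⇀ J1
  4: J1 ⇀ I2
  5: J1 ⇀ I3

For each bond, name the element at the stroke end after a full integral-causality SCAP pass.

b0 stroke→Sf1  (source Sf1 imposes f)
b3 stroke→J1  (Se1: effort source, stroke at far end)
b1 stroke→I1  (J1 effort already set via bond 3)
b2 stroke→R1  (J1: bond 3 brought effort, rest push out)
b4 stroke→I2  (J1: bond 3 brought effort, rest push out)
b5 stroke→I3  (0-jn J1 has e-setter on 3)

bond 0 →Sf1
bond 1 →I1
bond 2 →R1
bond 3 →J1
bond 4 →I2
bond 5 →I3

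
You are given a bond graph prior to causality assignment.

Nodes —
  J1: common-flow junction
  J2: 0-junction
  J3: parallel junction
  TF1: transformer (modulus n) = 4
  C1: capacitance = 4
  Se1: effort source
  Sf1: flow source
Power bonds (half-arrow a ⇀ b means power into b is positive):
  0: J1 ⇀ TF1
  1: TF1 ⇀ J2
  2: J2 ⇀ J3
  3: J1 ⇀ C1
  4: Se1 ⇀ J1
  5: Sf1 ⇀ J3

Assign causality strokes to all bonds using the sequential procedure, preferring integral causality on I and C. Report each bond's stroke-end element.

β0 stroke→TF1
β1 stroke→J2
β2 stroke→J3
β3 stroke→J1
β4 stroke→J1
β5 stroke→Sf1

b4 →J1  (Se1 fixes effort; stroke away)
b5 →Sf1  (Sf1 (Sf) sets flow on bond)
b2 →J3  (only one effort-in slot at J3)
b1 →J2  (closing 0-jn rule on J2)
b0 →TF1  (TF1: transformer flips bond 1)
b3 →J1  (J1 flow already set via bond 0)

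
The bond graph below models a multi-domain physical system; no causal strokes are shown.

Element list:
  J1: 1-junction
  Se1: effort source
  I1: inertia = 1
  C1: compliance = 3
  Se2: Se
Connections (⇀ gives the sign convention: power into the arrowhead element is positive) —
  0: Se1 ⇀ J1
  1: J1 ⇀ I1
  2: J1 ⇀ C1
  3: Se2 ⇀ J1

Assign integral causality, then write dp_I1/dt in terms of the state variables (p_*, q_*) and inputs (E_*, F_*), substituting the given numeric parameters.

dp_I1/dt = E_Se1 + E_Se2 - q_C1/3

b0 stroke at J1  (source Se1 imposes e)
b3 stroke at J1  (source Se2 imposes e)
b1 stroke at I1  (I1 outputs flow p/I1)
b2 stroke at J1  (J1: bond 1 brought flow, rest push out)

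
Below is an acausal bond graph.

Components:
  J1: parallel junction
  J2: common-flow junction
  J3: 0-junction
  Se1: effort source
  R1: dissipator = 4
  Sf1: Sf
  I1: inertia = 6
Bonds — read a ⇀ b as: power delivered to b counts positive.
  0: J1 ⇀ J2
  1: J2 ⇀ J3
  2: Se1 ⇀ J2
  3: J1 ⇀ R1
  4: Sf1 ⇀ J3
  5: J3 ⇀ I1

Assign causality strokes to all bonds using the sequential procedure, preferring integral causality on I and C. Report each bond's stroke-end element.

bond 2 |J2  (Se1: effort source, stroke at far end)
bond 4 |Sf1  (Sf1: flow source, stroke at near end)
bond 5 |I1  (I1 outputs flow p/I1)
bond 1 |J3  (only one effort-in slot at J3)
bond 0 |J2  (common-f at J2 fixed by 1)
bond 3 |J1  (only one effort-in slot at J1)

#0 stroke at J2
#1 stroke at J3
#2 stroke at J2
#3 stroke at J1
#4 stroke at Sf1
#5 stroke at I1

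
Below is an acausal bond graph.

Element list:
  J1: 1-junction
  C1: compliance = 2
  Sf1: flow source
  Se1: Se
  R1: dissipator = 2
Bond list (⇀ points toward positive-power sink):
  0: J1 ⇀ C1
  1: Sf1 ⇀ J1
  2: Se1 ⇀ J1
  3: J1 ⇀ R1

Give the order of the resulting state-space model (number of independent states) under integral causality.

1  (C1 all integral)

#1 |Sf1  (Sf1 (Sf) sets flow on bond)
#2 |J1  (Se1 fixes effort; stroke away)
#0 |J1  (J1: bond 1 brought flow, rest push out)
#3 |J1  (J1: bond 1 brought flow, rest push out)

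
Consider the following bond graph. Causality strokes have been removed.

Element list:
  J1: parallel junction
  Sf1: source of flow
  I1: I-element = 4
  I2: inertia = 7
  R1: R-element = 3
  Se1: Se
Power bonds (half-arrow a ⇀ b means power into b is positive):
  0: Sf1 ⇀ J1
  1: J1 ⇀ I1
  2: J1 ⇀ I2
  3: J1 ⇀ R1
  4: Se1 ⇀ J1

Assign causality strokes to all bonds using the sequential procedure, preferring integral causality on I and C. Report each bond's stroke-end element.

b0 |Sf1
b1 |I1
b2 |I2
b3 |R1
b4 |J1

#0 stroke at Sf1  (source Sf1 imposes f)
#4 stroke at J1  (source Se1 imposes e)
#1 stroke at I1  (common-e at J1 fixed by 4)
#2 stroke at I2  (J1: bond 4 brought effort, rest push out)
#3 stroke at R1  (J1: bond 4 brought effort, rest push out)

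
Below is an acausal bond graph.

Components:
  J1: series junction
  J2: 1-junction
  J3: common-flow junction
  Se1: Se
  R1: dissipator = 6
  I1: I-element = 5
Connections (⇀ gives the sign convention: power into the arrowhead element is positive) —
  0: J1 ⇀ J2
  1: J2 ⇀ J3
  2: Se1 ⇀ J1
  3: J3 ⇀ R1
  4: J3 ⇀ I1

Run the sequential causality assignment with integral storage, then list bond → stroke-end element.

#2 stroke at J1  (source Se1 imposes e)
#0 stroke at J2  (J1: last free bond brings flow in)
#1 stroke at J3  (J2 needs exactly one f-in)
#4 stroke at I1  (prefer integral on I1)
#3 stroke at J3  (J3 flow already set via bond 4)

b0 stroke at J2
b1 stroke at J3
b2 stroke at J1
b3 stroke at J3
b4 stroke at I1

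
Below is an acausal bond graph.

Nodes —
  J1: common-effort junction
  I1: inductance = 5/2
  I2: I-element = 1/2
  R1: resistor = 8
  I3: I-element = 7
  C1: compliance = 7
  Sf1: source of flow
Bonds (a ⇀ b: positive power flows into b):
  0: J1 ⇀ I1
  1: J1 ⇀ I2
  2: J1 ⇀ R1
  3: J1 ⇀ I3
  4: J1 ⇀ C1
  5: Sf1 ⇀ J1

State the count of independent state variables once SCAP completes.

bond 5 |Sf1  (source Sf1 imposes f)
bond 0 |I1  (prefer integral on I1)
bond 1 |I2  (I2 integral (f out))
bond 3 |I3  (prefer integral on I3)
bond 4 |J1  (C1: C, integral causality)
bond 2 |R1  (common-e at J1 fixed by 4)

4  (C1, I1, I2, I3 all integral)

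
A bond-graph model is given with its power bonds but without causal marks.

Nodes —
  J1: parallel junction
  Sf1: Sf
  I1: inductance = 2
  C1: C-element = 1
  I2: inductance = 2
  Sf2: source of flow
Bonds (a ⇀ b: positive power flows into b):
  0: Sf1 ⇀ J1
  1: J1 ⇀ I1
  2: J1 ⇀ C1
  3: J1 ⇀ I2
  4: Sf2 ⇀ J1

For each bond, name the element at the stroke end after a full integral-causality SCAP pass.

β0 |Sf1
β1 |I1
β2 |J1
β3 |I2
β4 |Sf2

β0 →Sf1  (Sf1 (Sf) sets flow on bond)
β4 →Sf2  (source Sf2 imposes f)
β1 →I1  (I1: I, integral causality)
β2 →J1  (C1 integral (e out))
β3 →I2  (J1: bond 2 brought effort, rest push out)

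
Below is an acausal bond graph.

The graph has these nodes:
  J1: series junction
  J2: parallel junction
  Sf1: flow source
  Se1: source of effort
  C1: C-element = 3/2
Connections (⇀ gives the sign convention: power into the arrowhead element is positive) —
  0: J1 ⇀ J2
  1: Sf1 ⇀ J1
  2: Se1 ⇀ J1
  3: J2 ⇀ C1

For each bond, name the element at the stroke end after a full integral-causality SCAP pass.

b0 |J1
b1 |Sf1
b2 |J1
b3 |J2

β1 stroke at Sf1  (source Sf1 imposes f)
β2 stroke at J1  (Se1 (Se) sets effort on bond)
β0 stroke at J1  (1-jn J1 has f-setter on 1)
β3 stroke at J2  (J2 needs exactly one e-in)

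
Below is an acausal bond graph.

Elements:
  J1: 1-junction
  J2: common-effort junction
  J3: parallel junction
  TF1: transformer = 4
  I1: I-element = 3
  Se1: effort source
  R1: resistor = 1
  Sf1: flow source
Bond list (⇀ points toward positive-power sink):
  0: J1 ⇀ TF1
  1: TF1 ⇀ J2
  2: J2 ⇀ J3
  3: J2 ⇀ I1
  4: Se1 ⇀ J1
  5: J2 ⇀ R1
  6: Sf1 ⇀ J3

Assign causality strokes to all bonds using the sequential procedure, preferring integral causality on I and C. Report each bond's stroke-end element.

#4 stroke→J1  (Se1 fixes effort; stroke away)
#6 stroke→Sf1  (Sf1: flow source, stroke at near end)
#0 stroke→TF1  (only one flow-in slot at J1)
#2 stroke→J3  (closing 0-jn rule on J3)
#1 stroke→J2  (TF1 one-in-one-out from 0)
#3 stroke→I1  (common-e at J2 fixed by 1)
#5 stroke→R1  (J2 effort already set via bond 1)

β0 |TF1
β1 |J2
β2 |J3
β3 |I1
β4 |J1
β5 |R1
β6 |Sf1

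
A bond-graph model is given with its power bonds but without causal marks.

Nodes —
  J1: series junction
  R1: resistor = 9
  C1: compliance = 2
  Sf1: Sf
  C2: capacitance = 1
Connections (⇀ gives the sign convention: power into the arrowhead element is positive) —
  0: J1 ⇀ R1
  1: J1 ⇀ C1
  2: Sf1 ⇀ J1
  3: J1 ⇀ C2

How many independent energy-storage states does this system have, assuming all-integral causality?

#2 stroke→Sf1  (Sf1 (Sf) sets flow on bond)
#0 stroke→J1  (common-f at J1 fixed by 2)
#1 stroke→J1  (J1 flow already set via bond 2)
#3 stroke→J1  (common-f at J1 fixed by 2)

2  (C1, C2 all integral)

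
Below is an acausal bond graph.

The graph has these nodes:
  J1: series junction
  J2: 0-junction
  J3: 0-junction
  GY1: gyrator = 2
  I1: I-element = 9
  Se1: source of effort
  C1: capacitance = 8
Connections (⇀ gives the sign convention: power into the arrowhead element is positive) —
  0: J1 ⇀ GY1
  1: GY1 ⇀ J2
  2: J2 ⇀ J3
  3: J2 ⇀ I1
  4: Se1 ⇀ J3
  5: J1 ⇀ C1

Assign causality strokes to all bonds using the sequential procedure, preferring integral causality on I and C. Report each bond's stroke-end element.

#0 stroke at GY1
#1 stroke at GY1
#2 stroke at J2
#3 stroke at I1
#4 stroke at J3
#5 stroke at J1

b4 stroke→J3  (Se1: effort source, stroke at far end)
b2 stroke→J2  (J3: bond 4 brought effort, rest push out)
b1 stroke→GY1  (common-e at J2 fixed by 2)
b3 stroke→I1  (0-jn J2 has e-setter on 2)
b0 stroke→GY1  (GY GY1: same side as bond 1)
b5 stroke→J1  (1-jn J1 has f-setter on 0)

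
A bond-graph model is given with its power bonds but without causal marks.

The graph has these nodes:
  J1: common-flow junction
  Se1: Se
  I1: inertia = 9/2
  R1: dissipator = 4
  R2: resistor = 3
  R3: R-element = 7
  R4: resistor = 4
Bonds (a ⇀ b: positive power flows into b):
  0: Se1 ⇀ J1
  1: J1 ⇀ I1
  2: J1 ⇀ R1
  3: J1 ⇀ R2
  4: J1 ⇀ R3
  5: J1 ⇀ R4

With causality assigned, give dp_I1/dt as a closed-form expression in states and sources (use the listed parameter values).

dp_I1/dt = E_Se1 - 4*p_I1

bond 0 stroke→J1  (source Se1 imposes e)
bond 1 stroke→I1  (I1 outputs flow p/I1)
bond 2 stroke→J1  (1-jn J1 has f-setter on 1)
bond 3 stroke→J1  (common-f at J1 fixed by 1)
bond 4 stroke→J1  (J1: bond 1 brought flow, rest push out)
bond 5 stroke→J1  (J1: bond 1 brought flow, rest push out)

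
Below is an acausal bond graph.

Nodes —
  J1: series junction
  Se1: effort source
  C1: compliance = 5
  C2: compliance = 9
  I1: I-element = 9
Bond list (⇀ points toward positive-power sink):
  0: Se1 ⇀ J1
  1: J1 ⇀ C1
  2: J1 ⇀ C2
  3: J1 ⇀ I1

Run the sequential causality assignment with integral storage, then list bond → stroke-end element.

b0 stroke at J1  (Se1 (Se) sets effort on bond)
b1 stroke at J1  (C1 integral (e out))
b2 stroke at J1  (C2: C, integral causality)
b3 stroke at I1  (J1: last free bond brings flow in)

bond 0 |J1
bond 1 |J1
bond 2 |J1
bond 3 |I1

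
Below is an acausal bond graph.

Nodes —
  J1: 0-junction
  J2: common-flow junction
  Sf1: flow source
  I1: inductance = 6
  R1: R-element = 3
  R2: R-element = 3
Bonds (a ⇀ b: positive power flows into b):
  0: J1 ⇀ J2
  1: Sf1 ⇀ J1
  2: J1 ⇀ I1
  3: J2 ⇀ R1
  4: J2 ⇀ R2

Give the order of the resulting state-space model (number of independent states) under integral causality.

1  (I1 all integral)

β1 stroke at Sf1  (source Sf1 imposes f)
β2 stroke at I1  (I1 integral (f out))
β0 stroke at J1  (closing 0-jn rule on J1)
β3 stroke at J2  (J2: bond 0 brought flow, rest push out)
β4 stroke at J2  (J2: bond 0 brought flow, rest push out)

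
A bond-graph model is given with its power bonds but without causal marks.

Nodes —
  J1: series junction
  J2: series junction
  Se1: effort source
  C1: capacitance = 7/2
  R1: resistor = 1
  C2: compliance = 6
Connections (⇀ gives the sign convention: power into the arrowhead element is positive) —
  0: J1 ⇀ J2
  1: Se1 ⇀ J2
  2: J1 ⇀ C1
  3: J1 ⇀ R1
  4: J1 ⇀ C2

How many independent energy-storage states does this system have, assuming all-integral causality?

2  (C1, C2 all integral)

b1 →J2  (Se1 fixes effort; stroke away)
b0 →J1  (J2 needs exactly one f-in)
b2 →J1  (C1 outputs effort q/C1)
b4 →J1  (C2 outputs effort q/C2)
b3 →R1  (only one flow-in slot at J1)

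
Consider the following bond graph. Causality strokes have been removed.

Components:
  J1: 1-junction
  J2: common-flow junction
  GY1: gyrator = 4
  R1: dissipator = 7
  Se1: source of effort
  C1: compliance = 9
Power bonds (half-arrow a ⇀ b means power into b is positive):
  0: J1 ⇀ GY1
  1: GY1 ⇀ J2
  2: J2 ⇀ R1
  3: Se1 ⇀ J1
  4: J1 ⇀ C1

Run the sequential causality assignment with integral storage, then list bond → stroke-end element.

β3 |J1  (source Se1 imposes e)
β4 |J1  (C1: C, integral causality)
β0 |GY1  (J1 needs exactly one f-in)
β1 |GY1  (GY1: gyrator matches bond 0)
β2 |J2  (J2 flow already set via bond 1)

#0 stroke→GY1
#1 stroke→GY1
#2 stroke→J2
#3 stroke→J1
#4 stroke→J1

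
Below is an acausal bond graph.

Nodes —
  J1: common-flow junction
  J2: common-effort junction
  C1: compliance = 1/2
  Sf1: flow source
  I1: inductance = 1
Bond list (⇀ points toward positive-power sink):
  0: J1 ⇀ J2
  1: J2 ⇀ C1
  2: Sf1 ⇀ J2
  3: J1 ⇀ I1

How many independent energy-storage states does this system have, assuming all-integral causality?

b2 stroke at Sf1  (Sf1 fixes flow; stroke at Sf1)
b1 stroke at J2  (prefer integral on C1)
b0 stroke at J1  (0-jn J2 has e-setter on 1)
b3 stroke at I1  (only one flow-in slot at J1)

2  (C1, I1 all integral)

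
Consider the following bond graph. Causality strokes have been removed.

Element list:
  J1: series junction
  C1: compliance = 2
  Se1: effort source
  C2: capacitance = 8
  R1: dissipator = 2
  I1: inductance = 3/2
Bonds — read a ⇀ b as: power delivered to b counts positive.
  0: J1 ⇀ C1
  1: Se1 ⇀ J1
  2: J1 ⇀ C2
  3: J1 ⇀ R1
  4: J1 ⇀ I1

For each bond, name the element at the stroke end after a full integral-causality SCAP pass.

b0 stroke at J1
b1 stroke at J1
b2 stroke at J1
b3 stroke at J1
b4 stroke at I1

#1 |J1  (Se1: effort source, stroke at far end)
#0 |J1  (C1 integral (e out))
#2 |J1  (C2: C, integral causality)
#4 |I1  (I1 integral (f out))
#3 |J1  (common-f at J1 fixed by 4)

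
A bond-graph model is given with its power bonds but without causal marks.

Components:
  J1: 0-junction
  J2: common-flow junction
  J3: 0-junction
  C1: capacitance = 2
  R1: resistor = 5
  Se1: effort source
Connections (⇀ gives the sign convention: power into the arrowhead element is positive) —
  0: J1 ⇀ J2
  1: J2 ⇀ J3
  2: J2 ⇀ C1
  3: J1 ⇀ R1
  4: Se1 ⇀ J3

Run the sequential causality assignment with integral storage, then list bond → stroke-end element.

#0 stroke at J1
#1 stroke at J2
#2 stroke at J2
#3 stroke at R1
#4 stroke at J3

#4 stroke at J3  (Se1 fixes effort; stroke away)
#1 stroke at J2  (0-jn J3 has e-setter on 4)
#2 stroke at J2  (C1 outputs effort q/C1)
#0 stroke at J1  (only one flow-in slot at J2)
#3 stroke at R1  (0-jn J1 has e-setter on 0)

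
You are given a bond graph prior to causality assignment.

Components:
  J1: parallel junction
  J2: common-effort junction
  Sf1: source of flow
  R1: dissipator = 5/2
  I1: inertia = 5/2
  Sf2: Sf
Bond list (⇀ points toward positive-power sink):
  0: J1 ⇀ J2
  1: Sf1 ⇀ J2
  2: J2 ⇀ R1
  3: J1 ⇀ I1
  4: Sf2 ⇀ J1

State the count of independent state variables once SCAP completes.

b1 stroke at Sf1  (Sf1: flow source, stroke at near end)
b4 stroke at Sf2  (Sf2 (Sf) sets flow on bond)
b3 stroke at I1  (I1: I, integral causality)
b0 stroke at J1  (only one effort-in slot at J1)
b2 stroke at J2  (only one effort-in slot at J2)

1  (I1 all integral)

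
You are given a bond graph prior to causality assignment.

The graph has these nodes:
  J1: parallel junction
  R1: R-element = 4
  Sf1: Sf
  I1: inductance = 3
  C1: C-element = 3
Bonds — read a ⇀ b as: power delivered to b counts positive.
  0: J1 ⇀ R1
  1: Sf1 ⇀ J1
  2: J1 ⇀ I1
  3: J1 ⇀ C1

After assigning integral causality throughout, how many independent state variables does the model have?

bond 1 stroke→Sf1  (Sf1 (Sf) sets flow on bond)
bond 2 stroke→I1  (prefer integral on I1)
bond 3 stroke→J1  (prefer integral on C1)
bond 0 stroke→R1  (0-jn J1 has e-setter on 3)

2  (C1, I1 all integral)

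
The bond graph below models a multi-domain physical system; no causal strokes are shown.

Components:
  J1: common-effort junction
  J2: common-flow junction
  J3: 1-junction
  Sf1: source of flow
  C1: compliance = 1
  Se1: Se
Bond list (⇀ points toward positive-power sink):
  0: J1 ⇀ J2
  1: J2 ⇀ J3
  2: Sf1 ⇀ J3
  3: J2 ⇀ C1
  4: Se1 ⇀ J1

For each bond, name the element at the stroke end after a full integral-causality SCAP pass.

b2 stroke at Sf1  (source Sf1 imposes f)
b4 stroke at J1  (Se1 (Se) sets effort on bond)
b0 stroke at J2  (J1 effort already set via bond 4)
b1 stroke at J3  (J3 flow already set via bond 2)
b3 stroke at J2  (J2: bond 1 brought flow, rest push out)

bond 0 |J2
bond 1 |J3
bond 2 |Sf1
bond 3 |J2
bond 4 |J1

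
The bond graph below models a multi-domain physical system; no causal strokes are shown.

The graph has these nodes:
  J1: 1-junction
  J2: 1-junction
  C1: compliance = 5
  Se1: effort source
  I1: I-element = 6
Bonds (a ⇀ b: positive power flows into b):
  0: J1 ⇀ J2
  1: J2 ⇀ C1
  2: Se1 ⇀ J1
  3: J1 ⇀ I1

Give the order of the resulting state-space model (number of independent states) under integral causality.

#2 stroke at J1  (source Se1 imposes e)
#1 stroke at J2  (C1: C, integral causality)
#0 stroke at J1  (only one flow-in slot at J2)
#3 stroke at I1  (J1 needs exactly one f-in)

2  (C1, I1 all integral)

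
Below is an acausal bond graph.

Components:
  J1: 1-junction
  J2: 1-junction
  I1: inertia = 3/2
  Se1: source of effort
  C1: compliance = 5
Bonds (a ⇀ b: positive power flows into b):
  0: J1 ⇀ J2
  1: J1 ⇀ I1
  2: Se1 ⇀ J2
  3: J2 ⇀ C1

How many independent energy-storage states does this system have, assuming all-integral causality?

#2 stroke at J2  (Se1 fixes effort; stroke away)
#1 stroke at I1  (prefer integral on I1)
#0 stroke at J1  (1-jn J1 has f-setter on 1)
#3 stroke at J2  (J2: bond 0 brought flow, rest push out)

2  (C1, I1 all integral)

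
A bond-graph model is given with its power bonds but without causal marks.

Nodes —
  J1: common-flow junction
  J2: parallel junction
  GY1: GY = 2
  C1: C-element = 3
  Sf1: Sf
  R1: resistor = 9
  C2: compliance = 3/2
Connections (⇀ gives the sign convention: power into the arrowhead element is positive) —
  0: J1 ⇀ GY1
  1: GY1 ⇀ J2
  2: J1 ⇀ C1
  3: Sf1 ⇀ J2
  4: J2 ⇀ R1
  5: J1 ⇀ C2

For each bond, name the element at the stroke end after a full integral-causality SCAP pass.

β0 |GY1
β1 |GY1
β2 |J1
β3 |Sf1
β4 |J2
β5 |J1

b3 →Sf1  (source Sf1 imposes f)
b2 →J1  (C1: C, integral causality)
b5 →J1  (C2: C, integral causality)
b0 →GY1  (J1 needs exactly one f-in)
b1 →GY1  (GY1: gyrator matches bond 0)
b4 →J2  (only one effort-in slot at J2)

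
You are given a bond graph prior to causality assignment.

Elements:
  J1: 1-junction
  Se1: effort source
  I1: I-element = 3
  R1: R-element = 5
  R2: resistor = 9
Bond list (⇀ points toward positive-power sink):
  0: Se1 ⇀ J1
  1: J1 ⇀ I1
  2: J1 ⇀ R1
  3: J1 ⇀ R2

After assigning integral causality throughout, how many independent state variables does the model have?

1  (I1 all integral)

β0 |J1  (source Se1 imposes e)
β1 |I1  (prefer integral on I1)
β2 |J1  (J1 flow already set via bond 1)
β3 |J1  (common-f at J1 fixed by 1)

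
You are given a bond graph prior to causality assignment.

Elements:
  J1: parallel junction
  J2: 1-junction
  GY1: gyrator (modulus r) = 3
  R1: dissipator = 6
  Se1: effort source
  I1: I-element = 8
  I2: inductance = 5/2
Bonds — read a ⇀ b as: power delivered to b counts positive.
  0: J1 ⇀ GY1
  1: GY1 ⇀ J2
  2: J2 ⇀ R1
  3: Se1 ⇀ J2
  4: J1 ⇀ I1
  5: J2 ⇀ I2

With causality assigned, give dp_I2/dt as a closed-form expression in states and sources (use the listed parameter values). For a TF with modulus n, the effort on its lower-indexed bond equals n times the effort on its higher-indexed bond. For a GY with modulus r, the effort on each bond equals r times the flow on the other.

bond 3 stroke at J2  (Se1 fixes effort; stroke away)
bond 4 stroke at I1  (I1: I, integral causality)
bond 0 stroke at J1  (closing 0-jn rule on J1)
bond 1 stroke at J2  (GY1 both-in/both-out from 0)
bond 5 stroke at I2  (I2 integral (f out))
bond 2 stroke at J2  (1-jn J2 has f-setter on 5)

dp_I2/dt = E_Se1 - 3*p_I1/8 - 12*p_I2/5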